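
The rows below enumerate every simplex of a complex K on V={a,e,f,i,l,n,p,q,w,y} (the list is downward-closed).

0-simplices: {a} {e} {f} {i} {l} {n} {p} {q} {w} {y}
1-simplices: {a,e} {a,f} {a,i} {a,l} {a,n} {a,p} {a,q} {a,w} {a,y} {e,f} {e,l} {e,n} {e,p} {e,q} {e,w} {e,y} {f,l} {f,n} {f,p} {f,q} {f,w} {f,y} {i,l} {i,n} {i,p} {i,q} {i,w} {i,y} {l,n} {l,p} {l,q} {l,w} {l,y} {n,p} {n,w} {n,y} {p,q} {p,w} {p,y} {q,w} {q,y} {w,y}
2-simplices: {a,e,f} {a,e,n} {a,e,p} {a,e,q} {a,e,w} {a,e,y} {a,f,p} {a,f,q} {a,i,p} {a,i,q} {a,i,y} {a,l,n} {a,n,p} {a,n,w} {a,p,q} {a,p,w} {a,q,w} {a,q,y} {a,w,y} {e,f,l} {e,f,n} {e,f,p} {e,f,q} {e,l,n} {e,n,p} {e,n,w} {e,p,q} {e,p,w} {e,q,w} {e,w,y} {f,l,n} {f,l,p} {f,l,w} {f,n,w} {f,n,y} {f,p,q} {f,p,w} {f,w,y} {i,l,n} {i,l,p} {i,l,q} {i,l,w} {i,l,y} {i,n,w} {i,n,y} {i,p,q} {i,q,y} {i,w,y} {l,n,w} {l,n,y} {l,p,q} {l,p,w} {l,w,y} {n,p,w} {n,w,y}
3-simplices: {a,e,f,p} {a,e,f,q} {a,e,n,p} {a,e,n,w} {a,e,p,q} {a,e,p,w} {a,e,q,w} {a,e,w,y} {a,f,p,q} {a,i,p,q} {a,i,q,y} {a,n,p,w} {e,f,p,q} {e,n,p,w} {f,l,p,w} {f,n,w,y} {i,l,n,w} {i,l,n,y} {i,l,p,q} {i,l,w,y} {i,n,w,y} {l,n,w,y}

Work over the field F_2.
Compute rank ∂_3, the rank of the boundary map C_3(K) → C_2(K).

n_0=10 n_1=42 n_2=55 n_3=22  [Z2]
∂1: piv[ae,af,ai,al,an,ap,aq,aw,ay] rk=9  ker:ef,el,en,ep,eq,ew,ey,fl,fn,fp,fq,fw,fy,il,in,ip,iq,iw,iy,ln,lp,lq,lw,ly,np,nw,ny,pq,pw,py,qw,qy,wy
∂2: piv[aef,aen,aep,aeq,aew,aey,afp,afq,aip,aiq,aiy,aln,anp,anw,apq,apw,aqw,aqy,awy,efl,efn,eln,flp,flw,fnw,fny,fwy,iln,ilp,ilq,ilw,ily] rk=32  ker:efp,efq,enp,enw,epq,epw,eqw,ewy,fln,fpq,fpw,inw,iny,ipq,iqy,iwy,lnw,lny,lpq,lpw,lwy,npw,nwy
∂3: piv[aefp,aefq,aenp,aenw,aepq,aepw,aeqw,aewy,afpq,aipq,aiqy,anpw,flpw,fnwy,ilnw,ilny,ilpq,ilwy,inwy] rk=19  ker:efpq,enpw,lnwy
rk∂_3=19

rank∂_3=19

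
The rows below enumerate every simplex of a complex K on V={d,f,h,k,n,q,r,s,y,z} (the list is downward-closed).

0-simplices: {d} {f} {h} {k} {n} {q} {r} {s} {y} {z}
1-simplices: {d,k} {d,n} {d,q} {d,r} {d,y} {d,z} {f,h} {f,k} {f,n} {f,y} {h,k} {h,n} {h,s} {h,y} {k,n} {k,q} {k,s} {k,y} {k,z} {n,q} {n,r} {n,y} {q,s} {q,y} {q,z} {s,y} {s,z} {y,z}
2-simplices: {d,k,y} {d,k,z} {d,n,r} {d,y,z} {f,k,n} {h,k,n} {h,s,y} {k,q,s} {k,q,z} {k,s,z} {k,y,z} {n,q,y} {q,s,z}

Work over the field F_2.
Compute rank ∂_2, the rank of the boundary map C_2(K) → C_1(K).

n_0=10 n_1=28 n_2=13  [Z2]
∂1: piv[dk,dn,dq,dr,dy,dz,fh,fk,hs] rk=9  ker:fn,fy,hk,hn,hy,kn,kq,ks,ky,kz,nq,nr,ny,qs,qy,qz,sy,sz,yz
∂2: piv[dky,dkz,dnr,dyz,fkn,hkn,hsy,kqs,kqz,ksz,nqy] rk=11  ker:kyz,qsz
rk∂_2=11

rank∂_2=11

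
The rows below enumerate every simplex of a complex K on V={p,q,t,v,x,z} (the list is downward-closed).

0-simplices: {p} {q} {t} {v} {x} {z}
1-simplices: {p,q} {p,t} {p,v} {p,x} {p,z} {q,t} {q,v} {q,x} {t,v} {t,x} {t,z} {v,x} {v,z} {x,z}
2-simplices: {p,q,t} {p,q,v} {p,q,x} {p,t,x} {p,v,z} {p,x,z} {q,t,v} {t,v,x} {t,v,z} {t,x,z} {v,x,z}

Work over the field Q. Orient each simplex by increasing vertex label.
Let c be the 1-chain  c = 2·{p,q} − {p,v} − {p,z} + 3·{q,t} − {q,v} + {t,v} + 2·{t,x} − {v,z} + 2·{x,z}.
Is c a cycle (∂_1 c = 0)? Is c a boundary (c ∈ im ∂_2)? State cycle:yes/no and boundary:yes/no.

cycle:yes boundary:yes

n_0=6 n_1=14 n_2=11  [Q]
∂1: piv[pq,pt,pv,px,pz] rk=5  ker:qt,qv,qx,tv,tx,tz,vx,vz,xz
∂2: piv[pqt,pqv,pqx,ptx,pvz,pxz,qtv,tvx,tvz] rk=9  ker:txz,vxz
∂1c = 0
c vs im∂2: reduces to 0 ⇒ boundary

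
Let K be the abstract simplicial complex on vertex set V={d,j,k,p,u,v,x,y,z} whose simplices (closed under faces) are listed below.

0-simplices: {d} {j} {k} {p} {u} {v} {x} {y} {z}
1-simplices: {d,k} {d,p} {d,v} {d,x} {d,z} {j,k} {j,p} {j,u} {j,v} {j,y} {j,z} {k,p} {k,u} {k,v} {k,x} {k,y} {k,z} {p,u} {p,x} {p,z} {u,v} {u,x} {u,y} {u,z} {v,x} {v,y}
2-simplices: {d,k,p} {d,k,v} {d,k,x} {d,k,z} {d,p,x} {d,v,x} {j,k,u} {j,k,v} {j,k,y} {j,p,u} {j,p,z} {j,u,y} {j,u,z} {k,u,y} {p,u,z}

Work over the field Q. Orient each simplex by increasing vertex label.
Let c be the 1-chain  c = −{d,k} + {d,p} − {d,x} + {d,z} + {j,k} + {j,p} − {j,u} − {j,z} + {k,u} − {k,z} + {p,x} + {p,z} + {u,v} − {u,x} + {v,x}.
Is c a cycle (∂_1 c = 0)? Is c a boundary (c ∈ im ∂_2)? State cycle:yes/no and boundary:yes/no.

n_0=9 n_1=26 n_2=15  [Q]
∂1: piv[dk,dp,dv,dx,dz,jk,ju,jy] rk=8  ker:jp,jv,jz,kp,ku,kv,kx,ky,kz,pu,px,pz,uv,ux,uy,uz,vx,vy
∂2: piv[dkp,dkv,dkx,dkz,dpx,dvx,jku,jkv,jky,jpu,jpz,juy,juz] rk=13  ker:kuy,puz
∂1c = 0
c vs im∂2: residual ≠ 0 ⇒ not boundary

cycle:yes boundary:no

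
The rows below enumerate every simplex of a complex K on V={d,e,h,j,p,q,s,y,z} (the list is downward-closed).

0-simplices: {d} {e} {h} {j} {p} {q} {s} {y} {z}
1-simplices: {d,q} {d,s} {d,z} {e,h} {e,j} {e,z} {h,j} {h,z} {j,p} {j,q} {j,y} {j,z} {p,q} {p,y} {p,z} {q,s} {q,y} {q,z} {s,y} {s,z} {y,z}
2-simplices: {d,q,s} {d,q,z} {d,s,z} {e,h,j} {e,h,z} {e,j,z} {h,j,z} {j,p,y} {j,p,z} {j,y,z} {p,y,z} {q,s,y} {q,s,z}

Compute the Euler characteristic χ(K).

n_0=9 n_1=21 n_2=13
χ=+9−21+13=1

χ(K)=1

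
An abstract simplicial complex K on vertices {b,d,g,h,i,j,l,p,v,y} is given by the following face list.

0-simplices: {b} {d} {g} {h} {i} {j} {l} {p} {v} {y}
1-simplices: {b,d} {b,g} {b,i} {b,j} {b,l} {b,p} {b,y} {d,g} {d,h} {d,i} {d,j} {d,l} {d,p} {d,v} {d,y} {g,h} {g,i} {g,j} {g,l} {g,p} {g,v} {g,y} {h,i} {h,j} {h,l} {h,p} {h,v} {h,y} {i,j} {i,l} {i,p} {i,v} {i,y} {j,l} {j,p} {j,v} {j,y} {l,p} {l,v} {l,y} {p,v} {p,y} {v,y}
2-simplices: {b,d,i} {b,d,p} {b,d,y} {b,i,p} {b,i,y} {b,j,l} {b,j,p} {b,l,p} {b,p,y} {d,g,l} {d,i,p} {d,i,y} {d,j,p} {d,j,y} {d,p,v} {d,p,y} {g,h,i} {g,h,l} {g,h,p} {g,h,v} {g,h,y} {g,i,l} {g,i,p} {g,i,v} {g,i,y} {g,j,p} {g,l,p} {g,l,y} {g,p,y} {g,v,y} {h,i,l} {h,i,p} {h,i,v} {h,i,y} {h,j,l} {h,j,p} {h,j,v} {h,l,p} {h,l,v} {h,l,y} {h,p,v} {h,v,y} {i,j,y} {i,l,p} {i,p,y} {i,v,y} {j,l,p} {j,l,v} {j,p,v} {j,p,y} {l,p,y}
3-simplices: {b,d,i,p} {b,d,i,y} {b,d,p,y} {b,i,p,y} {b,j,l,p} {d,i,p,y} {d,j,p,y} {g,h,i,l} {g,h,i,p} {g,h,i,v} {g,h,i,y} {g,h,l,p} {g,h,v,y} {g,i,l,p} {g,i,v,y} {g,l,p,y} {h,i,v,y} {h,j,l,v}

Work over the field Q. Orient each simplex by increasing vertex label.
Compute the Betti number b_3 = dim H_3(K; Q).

n_0=10 n_1=43 n_2=51 n_3=18  [Q]
∂1: piv[bd,bg,bi,bj,bl,bp,by,dh,dv] rk=9  ker:dg,di,dj,dl,dp,dy,gh,gi,gj,gl,gp,gv,gy,hi,hj,hl,hp,hv,hy,ij,il,ip,iv,iy,jl,jp,jv,jy,lp,lv,ly,pv,py,vy
∂2: piv[bdi,bdp,bdy,bip,biy,bjl,bjp,blp,bpy,dgl,djp,djy,dpv,ghi,ghl,ghp,ghv,ghy,gil,gip,giv,giy,gjp,glp,gly,gvy,hjl,hjv,hlv,hpv,ijy] rk=31  ker:dip,diy,dpy,gpy,hil,hip,hiv,hiy,hjp,hlp,hly,hvy,ilp,ipy,ivy,jlp,jlv,jpv,jpy,lpy
∂3: piv[bdip,bdiy,bdpy,bipy,bjlp,djpy,ghil,ghip,ghiv,ghiy,ghlp,ghvy,gilp,givy,glpy,hjlv] rk=16  ker:dipy,hivy
b_3=(18−16)−0=2

b_3=2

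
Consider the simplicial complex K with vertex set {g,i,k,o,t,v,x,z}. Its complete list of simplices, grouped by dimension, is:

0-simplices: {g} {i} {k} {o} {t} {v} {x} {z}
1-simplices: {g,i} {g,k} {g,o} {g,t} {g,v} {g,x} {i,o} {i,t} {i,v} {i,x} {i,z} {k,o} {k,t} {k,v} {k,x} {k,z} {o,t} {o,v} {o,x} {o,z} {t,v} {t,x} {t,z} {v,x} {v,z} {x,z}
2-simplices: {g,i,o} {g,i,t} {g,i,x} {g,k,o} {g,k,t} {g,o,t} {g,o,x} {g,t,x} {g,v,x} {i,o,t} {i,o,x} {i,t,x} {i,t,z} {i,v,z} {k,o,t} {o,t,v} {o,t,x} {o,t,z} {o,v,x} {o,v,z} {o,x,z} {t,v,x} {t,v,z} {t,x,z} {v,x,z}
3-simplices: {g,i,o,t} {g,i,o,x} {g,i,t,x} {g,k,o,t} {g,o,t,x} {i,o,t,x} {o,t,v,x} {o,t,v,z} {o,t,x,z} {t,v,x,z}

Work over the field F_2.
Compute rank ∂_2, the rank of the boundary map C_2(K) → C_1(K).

rank∂_2=16

n_0=8 n_1=26 n_2=25 n_3=10  [Z2]
∂1: piv[gi,gk,go,gt,gv,gx,iz] rk=7  ker:io,it,iv,ix,ko,kt,kv,kx,kz,ot,ov,ox,oz,tv,tx,tz,vx,vz,xz
∂2: piv[gio,git,gix,gko,gkt,got,gox,gtx,gvx,itz,ivz,otv,otz,ovx,ovz,oxz] rk=16  ker:iot,iox,itx,kot,otx,tvx,tvz,txz,vxz
∂3: piv[giot,giox,gitx,gkot,gotx,otvx,otvz,otxz,tvxz] rk=9  ker:iotx
rk∂_2=16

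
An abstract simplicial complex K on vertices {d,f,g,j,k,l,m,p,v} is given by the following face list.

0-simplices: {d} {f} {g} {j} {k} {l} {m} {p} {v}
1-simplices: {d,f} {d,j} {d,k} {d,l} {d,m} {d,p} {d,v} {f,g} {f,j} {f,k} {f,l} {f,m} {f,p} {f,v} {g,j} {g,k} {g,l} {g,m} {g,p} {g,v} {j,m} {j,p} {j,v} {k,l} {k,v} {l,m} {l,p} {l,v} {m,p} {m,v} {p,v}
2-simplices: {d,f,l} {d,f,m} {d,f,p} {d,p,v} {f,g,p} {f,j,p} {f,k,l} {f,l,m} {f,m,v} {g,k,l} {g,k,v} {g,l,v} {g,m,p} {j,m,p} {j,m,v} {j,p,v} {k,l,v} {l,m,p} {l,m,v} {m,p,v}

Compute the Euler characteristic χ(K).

n_0=9 n_1=31 n_2=20
χ=+9−31+20=-2

χ(K)=-2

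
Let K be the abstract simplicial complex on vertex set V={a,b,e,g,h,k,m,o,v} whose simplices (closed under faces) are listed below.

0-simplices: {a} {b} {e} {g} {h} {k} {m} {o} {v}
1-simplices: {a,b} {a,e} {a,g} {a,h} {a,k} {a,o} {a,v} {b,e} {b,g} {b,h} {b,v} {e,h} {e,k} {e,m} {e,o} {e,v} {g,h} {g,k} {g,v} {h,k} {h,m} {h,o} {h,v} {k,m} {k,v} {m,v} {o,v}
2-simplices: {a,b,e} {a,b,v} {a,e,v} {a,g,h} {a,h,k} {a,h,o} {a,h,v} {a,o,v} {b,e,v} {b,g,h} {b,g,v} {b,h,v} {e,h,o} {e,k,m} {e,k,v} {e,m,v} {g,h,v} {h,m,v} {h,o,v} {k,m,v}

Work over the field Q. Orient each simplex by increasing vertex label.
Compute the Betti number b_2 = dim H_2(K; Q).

b_2=4

n_0=9 n_1=27 n_2=20  [Q]
∂1: piv[ab,ae,ag,ah,ak,ao,av,em] rk=8  ker:be,bg,bh,bv,eh,ek,eo,ev,gh,gk,gv,hk,hm,ho,hv,km,kv,mv,ov
∂2: piv[abe,abv,aev,agh,ahk,aho,ahv,aov,bgh,bgv,bhv,eho,ekm,ekv,emv,hmv] rk=16  ker:bev,ghv,hov,kmv
b_2=(20−16)−0=4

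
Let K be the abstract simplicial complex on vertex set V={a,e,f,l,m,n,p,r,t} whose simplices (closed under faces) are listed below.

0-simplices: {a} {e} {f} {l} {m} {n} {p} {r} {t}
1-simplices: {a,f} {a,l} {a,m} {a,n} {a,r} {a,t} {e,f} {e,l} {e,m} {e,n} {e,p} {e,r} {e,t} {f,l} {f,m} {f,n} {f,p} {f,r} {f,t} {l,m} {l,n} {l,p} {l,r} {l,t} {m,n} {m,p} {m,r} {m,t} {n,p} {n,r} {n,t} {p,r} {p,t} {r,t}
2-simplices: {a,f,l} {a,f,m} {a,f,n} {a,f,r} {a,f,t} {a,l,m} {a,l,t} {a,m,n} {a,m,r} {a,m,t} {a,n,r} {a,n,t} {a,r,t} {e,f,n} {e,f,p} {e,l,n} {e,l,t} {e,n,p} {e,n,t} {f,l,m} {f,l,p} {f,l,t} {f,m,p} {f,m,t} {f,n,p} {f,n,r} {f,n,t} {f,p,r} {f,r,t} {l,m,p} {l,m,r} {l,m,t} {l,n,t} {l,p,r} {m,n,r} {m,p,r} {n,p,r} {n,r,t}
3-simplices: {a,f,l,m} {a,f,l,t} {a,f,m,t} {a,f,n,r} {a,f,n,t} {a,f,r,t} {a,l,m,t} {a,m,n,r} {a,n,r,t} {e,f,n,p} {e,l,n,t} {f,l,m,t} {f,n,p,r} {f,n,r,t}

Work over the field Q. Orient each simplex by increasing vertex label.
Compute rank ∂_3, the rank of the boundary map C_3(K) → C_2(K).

rank∂_3=12

n_0=9 n_1=34 n_2=38 n_3=14  [Q]
∂1: piv[af,al,am,an,ar,at,ef,ep] rk=8  ker:el,em,en,er,et,fl,fm,fn,fp,fr,ft,lm,ln,lp,lr,lt,mn,mp,mr,mt,np,nr,nt,pr,pt,rt
∂2: piv[afl,afm,afn,afr,aft,alm,alt,amn,amr,amt,anr,ant,art,efn,efp,eln,elt,enp,ent,flp,fmp,fpr,lmr] rk=23  ker:flm,flt,fmt,fnp,fnr,fnt,frt,lmp,lmt,lnt,lpr,mnr,mpr,npr,nrt
∂3: piv[aflm,aflt,afmt,afnr,afnt,afrt,almt,amnr,anrt,efnp,elnt,fnpr] rk=12  ker:flmt,fnrt
rk∂_3=12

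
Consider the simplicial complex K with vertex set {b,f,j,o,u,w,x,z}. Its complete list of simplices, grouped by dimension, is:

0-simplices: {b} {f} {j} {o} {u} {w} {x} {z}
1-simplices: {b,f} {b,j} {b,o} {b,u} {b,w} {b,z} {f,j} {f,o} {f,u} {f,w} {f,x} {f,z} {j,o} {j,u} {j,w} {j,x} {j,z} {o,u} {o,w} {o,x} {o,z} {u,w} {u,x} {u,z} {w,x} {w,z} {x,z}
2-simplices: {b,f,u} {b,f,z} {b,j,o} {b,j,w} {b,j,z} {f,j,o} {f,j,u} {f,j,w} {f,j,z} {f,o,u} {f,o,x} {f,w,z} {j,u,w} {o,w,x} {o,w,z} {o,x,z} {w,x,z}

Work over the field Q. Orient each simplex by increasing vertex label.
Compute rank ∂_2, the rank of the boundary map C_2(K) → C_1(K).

n_0=8 n_1=27 n_2=17  [Q]
∂1: piv[bf,bj,bo,bu,bw,bz,fx] rk=7  ker:fj,fo,fu,fw,fz,jo,ju,jw,jx,jz,ou,ow,ox,oz,uw,ux,uz,wx,wz,xz
∂2: piv[bfu,bfz,bjo,bjw,bjz,fjo,fju,fjw,fjz,fou,fox,fwz,juw,owx,owz,oxz] rk=16  ker:wxz
rk∂_2=16

rank∂_2=16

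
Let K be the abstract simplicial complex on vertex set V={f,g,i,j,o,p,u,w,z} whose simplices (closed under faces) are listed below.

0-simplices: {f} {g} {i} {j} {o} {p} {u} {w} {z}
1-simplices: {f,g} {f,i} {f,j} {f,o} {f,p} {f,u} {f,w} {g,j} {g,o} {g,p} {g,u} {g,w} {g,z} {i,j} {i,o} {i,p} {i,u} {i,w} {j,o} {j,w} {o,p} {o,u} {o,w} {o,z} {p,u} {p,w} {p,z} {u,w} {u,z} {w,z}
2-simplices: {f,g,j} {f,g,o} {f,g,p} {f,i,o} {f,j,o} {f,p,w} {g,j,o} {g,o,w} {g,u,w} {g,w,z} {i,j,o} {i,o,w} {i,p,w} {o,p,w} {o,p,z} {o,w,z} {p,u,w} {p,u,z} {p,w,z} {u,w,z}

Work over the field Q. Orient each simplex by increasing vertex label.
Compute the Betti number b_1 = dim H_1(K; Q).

n_0=9 n_1=30 n_2=20  [Q]
∂1: piv[fg,fi,fj,fo,fp,fu,fw,gz] rk=8  ker:gj,go,gp,gu,gw,ij,io,ip,iu,iw,jo,jw,op,ou,ow,oz,pu,pw,pz,uw,uz,wz
∂2: piv[fgj,fgo,fgp,fio,fjo,fpw,gow,guw,gwz,ijo,iow,ipw,opw,opz,owz,puw,puz] rk=17  ker:gjo,pwz,uwz
b_1=(30−8)−17=5

b_1=5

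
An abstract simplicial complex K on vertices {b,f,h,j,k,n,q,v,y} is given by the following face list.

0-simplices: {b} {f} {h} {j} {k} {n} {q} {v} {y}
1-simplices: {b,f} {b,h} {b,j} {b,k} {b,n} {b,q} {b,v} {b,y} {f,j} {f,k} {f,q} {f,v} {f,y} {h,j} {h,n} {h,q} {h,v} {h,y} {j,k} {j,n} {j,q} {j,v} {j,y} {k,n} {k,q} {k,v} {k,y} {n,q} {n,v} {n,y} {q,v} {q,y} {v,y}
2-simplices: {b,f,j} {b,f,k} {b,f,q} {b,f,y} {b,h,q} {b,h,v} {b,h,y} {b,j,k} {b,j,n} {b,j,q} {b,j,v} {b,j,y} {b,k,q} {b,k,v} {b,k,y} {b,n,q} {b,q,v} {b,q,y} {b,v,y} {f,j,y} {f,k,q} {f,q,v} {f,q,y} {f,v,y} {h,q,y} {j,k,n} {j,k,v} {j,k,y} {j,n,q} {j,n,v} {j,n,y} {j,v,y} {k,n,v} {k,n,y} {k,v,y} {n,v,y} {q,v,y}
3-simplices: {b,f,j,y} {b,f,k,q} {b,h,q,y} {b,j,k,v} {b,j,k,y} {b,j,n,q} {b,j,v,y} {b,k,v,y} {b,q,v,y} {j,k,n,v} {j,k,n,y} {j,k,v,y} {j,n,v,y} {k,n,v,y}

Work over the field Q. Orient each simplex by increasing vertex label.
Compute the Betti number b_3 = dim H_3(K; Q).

n_0=9 n_1=33 n_2=37 n_3=14  [Q]
∂1: piv[bf,bh,bj,bk,bn,bq,bv,by] rk=8  ker:fj,fk,fq,fv,fy,hj,hn,hq,hv,hy,jk,jn,jq,jv,jy,kn,kq,kv,ky,nq,nv,ny,qv,qy,vy
∂2: piv[bfj,bfk,bfq,bfy,bhq,bhv,bhy,bjk,bjn,bjq,bjv,bjy,bkq,bkv,bky,bnq,bqv,bqy,bvy,fqv,jkn,jnv,jny] rk=23  ker:fjy,fkq,fqy,fvy,hqy,jkv,jky,jnq,jvy,knv,kny,kvy,nvy,qvy
∂3: piv[bfjy,bfkq,bhqy,bjkv,bjky,bjnq,bjvy,bkvy,bqvy,jknv,jkny,jnvy] rk=12  ker:jkvy,knvy
b_3=(14−12)−0=2

b_3=2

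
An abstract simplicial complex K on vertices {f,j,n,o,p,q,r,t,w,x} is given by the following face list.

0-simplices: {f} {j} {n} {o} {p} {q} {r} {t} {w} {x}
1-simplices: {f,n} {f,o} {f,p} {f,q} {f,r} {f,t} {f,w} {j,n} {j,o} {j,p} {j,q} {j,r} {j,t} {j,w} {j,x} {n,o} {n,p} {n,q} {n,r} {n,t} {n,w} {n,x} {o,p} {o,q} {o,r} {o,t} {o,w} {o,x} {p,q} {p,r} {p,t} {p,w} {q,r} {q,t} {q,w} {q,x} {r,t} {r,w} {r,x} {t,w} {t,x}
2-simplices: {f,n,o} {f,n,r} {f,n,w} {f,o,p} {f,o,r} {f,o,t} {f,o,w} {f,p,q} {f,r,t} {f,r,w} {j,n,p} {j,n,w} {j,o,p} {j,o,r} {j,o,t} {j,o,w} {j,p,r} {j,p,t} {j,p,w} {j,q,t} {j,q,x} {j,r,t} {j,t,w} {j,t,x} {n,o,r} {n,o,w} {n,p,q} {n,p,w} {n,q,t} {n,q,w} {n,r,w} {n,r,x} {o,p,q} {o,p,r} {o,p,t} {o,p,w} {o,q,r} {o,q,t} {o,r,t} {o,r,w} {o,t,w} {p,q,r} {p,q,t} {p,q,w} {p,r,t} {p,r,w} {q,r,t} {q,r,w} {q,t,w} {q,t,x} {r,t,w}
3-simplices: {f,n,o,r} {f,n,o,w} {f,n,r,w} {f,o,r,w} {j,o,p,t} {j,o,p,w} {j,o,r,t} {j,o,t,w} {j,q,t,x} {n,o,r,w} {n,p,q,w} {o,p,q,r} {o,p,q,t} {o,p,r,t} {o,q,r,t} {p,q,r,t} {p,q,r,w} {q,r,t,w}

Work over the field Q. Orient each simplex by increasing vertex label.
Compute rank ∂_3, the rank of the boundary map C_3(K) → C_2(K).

n_0=10 n_1=41 n_2=51 n_3=18  [Q]
∂1: piv[fn,fo,fp,fq,fr,ft,fw,jn,jx] rk=9  ker:jo,jp,jq,jr,jt,jw,no,np,nq,nr,nt,nw,nx,op,oq,or,ot,ow,ox,pq,pr,pt,pw,qr,qt,qw,qx,rt,rw,rx,tw,tx
∂2: piv[fno,fnr,fnw,fop,for,fot,fow,fpq,frt,frw,jnp,jnw,jop,jor,jot,jow,jpr,jpt,jpw,jqt,jqx,jtw,jtx,npq,nqt,nqw,nrx,opq,oqr,oqt] rk=30  ker:jrt,nor,now,npw,nrw,opr,opt,opw,ort,orw,otw,pqr,pqt,pqw,prt,prw,qrt,qrw,qtw,qtx,rtw
∂3: piv[fnor,fnow,fnrw,forw,jopt,jopw,jort,jotw,jqtx,npqw,opqr,opqt,oprt,oqrt,pqrw,qrtw] rk=16  ker:norw,pqrt
rk∂_3=16

rank∂_3=16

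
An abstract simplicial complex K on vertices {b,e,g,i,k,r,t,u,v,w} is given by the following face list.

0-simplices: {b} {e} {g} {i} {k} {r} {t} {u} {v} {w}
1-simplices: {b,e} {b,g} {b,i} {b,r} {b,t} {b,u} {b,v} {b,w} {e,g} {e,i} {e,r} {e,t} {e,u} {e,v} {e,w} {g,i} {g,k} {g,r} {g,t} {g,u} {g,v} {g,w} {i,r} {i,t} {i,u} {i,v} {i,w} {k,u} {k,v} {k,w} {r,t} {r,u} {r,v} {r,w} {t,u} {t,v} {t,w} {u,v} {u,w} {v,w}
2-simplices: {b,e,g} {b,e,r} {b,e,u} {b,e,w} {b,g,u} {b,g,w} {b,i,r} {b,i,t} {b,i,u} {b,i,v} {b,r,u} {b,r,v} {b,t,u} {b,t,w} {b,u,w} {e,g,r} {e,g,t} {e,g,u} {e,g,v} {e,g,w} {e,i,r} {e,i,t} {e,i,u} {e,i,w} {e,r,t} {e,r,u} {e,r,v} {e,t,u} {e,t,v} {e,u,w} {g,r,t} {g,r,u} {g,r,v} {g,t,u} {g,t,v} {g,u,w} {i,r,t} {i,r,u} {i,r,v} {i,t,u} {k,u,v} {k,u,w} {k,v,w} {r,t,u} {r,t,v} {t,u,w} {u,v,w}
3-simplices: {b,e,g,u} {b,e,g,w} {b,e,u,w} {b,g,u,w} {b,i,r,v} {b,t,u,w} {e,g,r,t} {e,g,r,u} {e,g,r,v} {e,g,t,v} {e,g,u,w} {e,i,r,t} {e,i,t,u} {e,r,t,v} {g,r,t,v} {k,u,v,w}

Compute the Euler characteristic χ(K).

n_0=10 n_1=40 n_2=47 n_3=16
χ=+10−40+47−16=1

χ(K)=1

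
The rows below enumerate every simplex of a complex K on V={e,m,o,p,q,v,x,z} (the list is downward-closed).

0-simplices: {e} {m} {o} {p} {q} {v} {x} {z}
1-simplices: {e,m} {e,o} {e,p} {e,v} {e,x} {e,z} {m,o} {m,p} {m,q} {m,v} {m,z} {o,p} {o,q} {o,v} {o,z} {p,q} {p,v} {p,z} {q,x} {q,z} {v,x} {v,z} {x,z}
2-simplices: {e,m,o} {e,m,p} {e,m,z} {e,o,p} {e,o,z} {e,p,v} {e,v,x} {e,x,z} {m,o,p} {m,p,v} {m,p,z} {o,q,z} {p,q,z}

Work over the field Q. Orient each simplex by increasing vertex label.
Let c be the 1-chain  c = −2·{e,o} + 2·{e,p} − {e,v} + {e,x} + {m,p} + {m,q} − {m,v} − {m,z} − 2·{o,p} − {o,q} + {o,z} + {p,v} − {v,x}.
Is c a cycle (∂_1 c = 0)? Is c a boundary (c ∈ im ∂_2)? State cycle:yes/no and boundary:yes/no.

cycle:yes boundary:no

n_0=8 n_1=23 n_2=13  [Q]
∂1: piv[em,eo,ep,ev,ex,ez,mq] rk=7  ker:mo,mp,mv,mz,op,oq,ov,oz,pq,pv,pz,qx,qz,vx,vz,xz
∂2: piv[emo,emp,emz,eop,eoz,epv,evx,exz,mpv,mpz,oqz,pqz] rk=12  ker:mop
∂1c = 0
c vs im∂2: residual ≠ 0 ⇒ not boundary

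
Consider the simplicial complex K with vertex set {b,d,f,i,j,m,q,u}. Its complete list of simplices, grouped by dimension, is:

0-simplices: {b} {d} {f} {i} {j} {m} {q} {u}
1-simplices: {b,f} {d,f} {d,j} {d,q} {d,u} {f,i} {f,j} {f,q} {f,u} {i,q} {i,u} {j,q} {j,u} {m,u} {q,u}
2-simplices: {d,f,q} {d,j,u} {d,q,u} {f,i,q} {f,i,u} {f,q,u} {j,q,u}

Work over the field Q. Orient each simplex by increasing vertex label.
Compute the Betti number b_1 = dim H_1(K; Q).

b_1=1

n_0=8 n_1=15 n_2=7  [Q]
∂1: piv[bf,df,dj,dq,du,fi,mu] rk=7  ker:fj,fq,fu,iq,iu,jq,ju,qu
∂2: piv[dfq,dju,dqu,fiq,fiu,fqu,jqu] rk=7
b_1=(15−7)−7=1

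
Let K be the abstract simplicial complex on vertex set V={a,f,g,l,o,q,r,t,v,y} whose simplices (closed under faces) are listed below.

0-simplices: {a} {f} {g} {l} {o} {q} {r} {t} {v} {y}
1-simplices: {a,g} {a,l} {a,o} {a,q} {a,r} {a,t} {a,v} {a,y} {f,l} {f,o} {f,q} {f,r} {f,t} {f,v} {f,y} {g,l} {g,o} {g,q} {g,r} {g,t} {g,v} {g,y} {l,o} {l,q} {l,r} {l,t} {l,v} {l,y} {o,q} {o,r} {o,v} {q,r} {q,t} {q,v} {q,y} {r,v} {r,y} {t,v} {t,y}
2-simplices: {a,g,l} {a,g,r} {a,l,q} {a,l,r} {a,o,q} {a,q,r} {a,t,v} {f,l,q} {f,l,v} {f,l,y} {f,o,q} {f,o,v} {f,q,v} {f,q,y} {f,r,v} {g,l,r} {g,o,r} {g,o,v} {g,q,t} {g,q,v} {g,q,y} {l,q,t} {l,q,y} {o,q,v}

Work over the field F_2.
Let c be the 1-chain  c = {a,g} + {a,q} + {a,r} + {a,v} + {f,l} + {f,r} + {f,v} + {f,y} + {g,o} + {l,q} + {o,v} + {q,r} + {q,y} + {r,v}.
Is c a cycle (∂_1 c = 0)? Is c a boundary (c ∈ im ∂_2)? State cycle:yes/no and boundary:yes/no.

n_0=10 n_1=39 n_2=24  [Z2]
∂1: piv[ag,al,ao,aq,ar,at,av,ay,fl] rk=9  ker:fo,fq,fr,ft,fv,fy,gl,go,gq,gr,gt,gv,gy,lo,lq,lr,lt,lv,ly,oq,or,ov,qr,qt,qv,qy,rv,ry,tv,ty
∂2: piv[agl,agr,alq,alr,aoq,aqr,atv,flq,flv,fly,foq,fov,fqv,fqy,frv,gor,gov,gqt,gqv,gqy,lqt] rk=21  ker:glr,lqy,oqv
∂1c = 0
c vs im∂2: residual ≠ 0 ⇒ not boundary

cycle:yes boundary:no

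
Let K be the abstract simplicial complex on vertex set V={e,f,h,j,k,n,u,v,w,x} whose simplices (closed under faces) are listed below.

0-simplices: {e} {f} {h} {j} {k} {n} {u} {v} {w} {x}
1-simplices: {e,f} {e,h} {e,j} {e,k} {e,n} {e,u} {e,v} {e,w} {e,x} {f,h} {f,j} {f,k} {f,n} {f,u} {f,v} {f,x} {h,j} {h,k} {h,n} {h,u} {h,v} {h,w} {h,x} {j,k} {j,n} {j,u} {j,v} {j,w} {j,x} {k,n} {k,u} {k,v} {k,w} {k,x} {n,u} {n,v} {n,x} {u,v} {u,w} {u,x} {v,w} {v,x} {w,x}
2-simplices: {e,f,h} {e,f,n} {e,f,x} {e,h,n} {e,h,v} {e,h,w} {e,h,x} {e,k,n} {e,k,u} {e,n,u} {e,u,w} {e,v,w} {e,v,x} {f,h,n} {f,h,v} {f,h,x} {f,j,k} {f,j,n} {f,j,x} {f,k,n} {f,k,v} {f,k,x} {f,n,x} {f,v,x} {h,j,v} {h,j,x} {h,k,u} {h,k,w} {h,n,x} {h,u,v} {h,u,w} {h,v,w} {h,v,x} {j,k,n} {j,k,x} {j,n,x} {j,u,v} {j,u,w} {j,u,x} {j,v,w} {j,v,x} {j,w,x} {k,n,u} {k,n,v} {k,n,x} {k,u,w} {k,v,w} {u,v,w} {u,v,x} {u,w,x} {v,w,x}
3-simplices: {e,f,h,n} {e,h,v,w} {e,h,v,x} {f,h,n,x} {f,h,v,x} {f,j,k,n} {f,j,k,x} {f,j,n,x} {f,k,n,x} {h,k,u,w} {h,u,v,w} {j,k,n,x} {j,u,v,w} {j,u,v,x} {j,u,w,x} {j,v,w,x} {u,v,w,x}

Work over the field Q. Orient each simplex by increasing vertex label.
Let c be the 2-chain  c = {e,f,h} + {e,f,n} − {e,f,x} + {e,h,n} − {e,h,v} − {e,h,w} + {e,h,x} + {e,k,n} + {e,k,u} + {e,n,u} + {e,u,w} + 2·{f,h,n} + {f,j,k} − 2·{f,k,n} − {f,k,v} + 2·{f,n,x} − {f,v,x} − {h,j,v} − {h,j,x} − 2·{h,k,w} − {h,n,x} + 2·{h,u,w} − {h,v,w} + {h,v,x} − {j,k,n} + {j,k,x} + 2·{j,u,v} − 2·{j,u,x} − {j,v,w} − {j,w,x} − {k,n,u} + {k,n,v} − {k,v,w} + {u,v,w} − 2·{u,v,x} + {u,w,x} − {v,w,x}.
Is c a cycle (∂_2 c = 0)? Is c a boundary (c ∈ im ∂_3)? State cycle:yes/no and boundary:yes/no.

cycle:no boundary:no

n_0=10 n_1=43 n_2=51 n_3=17  [Q]
∂1: piv[ef,eh,ej,ek,en,eu,ev,ew,ex] rk=9  ker:fh,fj,fk,fn,fu,fv,fx,hj,hk,hn,hu,hv,hw,hx,jk,jn,ju,jv,jw,jx,kn,ku,kv,kw,kx,nu,nv,nx,uv,uw,ux,vw,vx,wx
∂2: piv[efh,efn,efx,ehn,ehv,ehw,ehx,ekn,eku,enu,euw,evw,evx,fhv,fjk,fjn,fjx,fkn,fkv,fkx,fnx,hjv,hjx,hku,hkw,huv,huw,juv,juw,jux,jwx,knv] rk=32  ker:fhn,fhx,fvx,hnx,hvw,hvx,jkn,jkx,jnx,jvw,jvx,knu,knx,kuw,kvw,uvw,uvx,uwx,vwx
∂3: piv[efhn,ehvw,ehvx,fhnx,fhvx,fjkn,fjkx,fjnx,fknx,hkuw,huvw,juvw,juvx,juwx,jvwx] rk=15  ker:jknx,uvwx
∂2c = {e,f} − {e,h} + 2·{e,k} − 2·{e,n} − {e,u} + {e,v} + 3·{f,h} + {f,j} − 4·{f,k} + 3·{f,n} − 2·{f,x} − 2·{h,j} − 2·{h,k} + 2·{h,n} + 2·{h,u} + 2·{h,x} + {j,k} + {j,n} − 4·{j,v} + {j,x} − 2·{k,n} + 2·{k,u} − 3·{k,v} − {k,w} + {k,x} + {n,v} + {n,x} + {u,v} + 3·{u,w} − {u,x} − 3·{v,w} − {v,x} − {w,x}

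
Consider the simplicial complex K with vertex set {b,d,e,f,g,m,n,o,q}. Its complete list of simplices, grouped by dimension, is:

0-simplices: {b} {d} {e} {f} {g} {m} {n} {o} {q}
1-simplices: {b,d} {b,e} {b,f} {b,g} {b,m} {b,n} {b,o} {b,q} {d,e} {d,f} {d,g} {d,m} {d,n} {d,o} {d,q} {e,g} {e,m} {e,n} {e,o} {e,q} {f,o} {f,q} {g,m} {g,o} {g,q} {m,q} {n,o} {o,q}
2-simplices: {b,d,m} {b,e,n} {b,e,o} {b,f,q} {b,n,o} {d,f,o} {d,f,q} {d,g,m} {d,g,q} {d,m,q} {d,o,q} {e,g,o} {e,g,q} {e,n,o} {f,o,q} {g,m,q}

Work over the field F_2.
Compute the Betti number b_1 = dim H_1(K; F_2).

b_1=7

n_0=9 n_1=28 n_2=16  [Z2]
∂1: piv[bd,be,bf,bg,bm,bn,bo,bq] rk=8  ker:de,df,dg,dm,dn,do,dq,eg,em,en,eo,eq,fo,fq,gm,go,gq,mq,no,oq
∂2: piv[bdm,ben,beo,bfq,bno,dfo,dfq,dgm,dgq,dmq,doq,ego,egq] rk=13  ker:eno,foq,gmq
b_1=(28−8)−13=7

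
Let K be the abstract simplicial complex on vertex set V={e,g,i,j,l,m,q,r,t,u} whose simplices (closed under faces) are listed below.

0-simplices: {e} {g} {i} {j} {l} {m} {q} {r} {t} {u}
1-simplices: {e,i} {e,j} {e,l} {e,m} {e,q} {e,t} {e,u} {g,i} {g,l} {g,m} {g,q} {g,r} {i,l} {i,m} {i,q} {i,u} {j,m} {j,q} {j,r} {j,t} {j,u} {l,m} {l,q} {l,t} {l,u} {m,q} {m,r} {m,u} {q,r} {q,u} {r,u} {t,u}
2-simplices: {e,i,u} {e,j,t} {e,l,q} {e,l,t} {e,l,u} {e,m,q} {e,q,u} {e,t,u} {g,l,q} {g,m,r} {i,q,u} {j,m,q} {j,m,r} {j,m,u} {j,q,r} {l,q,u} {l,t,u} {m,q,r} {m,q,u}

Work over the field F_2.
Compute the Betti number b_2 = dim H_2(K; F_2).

n_0=10 n_1=32 n_2=19  [Z2]
∂1: piv[ei,ej,el,em,eq,et,eu,gi,gr] rk=9  ker:gl,gm,gq,il,im,iq,iu,jm,jq,jr,jt,ju,lm,lq,lt,lu,mq,mr,mu,qr,qu,ru,tu
∂2: piv[eiu,ejt,elq,elt,elu,emq,equ,etu,glq,gmr,iqu,jmq,jmr,jmu,jqr,mqu] rk=16  ker:lqu,ltu,mqr
b_2=(19−16)−0=3

b_2=3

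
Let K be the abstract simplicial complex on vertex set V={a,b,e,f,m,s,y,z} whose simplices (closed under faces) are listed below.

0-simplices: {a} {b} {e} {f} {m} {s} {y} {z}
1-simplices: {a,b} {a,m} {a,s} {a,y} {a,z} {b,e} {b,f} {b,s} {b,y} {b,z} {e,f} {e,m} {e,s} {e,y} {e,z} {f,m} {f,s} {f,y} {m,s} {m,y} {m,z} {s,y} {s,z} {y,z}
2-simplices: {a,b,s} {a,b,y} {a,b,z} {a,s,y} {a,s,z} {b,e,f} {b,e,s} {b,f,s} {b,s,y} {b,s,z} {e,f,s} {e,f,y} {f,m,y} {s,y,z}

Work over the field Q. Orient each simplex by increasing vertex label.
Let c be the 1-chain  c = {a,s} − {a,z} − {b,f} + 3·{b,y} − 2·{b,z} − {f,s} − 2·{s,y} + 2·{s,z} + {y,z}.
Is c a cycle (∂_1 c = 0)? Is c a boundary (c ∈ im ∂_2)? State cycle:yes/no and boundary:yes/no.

n_0=8 n_1=24 n_2=14  [Q]
∂1: piv[ab,am,as,ay,az,be,bf] rk=7  ker:bs,by,bz,ef,em,es,ey,ez,fm,fs,fy,ms,my,mz,sy,sz,yz
∂2: piv[abs,aby,abz,asy,asz,bef,bes,bfs,efy,fmy,syz] rk=11  ker:bsy,bsz,efs
∂1c = 0
c vs im∂2: reduces to 0 ⇒ boundary

cycle:yes boundary:yes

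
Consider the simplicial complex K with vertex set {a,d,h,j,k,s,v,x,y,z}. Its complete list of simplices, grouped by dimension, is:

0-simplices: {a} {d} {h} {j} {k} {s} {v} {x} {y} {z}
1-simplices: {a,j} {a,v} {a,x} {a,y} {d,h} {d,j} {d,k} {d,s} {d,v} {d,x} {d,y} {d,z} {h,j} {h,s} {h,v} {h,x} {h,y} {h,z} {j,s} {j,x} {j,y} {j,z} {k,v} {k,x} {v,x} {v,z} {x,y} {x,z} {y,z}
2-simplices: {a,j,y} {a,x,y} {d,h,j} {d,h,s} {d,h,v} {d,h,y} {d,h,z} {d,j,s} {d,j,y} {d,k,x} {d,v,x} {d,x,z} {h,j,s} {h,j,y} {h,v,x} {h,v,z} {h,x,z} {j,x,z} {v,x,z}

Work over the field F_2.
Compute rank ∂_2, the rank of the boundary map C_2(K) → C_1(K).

n_0=10 n_1=29 n_2=19  [Z2]
∂1: piv[aj,av,ax,ay,dh,dj,dk,ds,dz] rk=9  ker:dv,dx,dy,hj,hs,hv,hx,hy,hz,js,jx,jy,jz,kv,kx,vx,vz,xy,xz,yz
∂2: piv[ajy,axy,dhj,dhs,dhv,dhy,dhz,djs,djy,dkx,dvx,dxz,hvx,hvz,jxz] rk=15  ker:hjs,hjy,hxz,vxz
rk∂_2=15

rank∂_2=15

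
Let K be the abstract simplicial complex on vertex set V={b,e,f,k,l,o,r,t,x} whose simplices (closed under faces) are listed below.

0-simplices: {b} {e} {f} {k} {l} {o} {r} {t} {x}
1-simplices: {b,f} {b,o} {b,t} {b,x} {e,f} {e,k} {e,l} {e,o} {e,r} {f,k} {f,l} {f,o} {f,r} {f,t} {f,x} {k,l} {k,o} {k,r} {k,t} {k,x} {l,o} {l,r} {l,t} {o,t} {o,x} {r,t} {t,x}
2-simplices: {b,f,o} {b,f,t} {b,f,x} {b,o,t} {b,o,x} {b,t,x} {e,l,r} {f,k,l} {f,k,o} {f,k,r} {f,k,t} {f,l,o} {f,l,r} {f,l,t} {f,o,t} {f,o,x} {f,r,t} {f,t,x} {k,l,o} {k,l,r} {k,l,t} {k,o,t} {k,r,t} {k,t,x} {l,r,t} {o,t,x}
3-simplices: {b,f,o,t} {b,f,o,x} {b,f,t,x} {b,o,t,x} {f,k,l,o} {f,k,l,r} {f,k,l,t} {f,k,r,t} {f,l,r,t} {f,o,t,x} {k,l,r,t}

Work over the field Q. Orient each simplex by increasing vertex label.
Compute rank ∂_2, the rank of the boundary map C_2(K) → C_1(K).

rank∂_2=16

n_0=9 n_1=27 n_2=26 n_3=11  [Q]
∂1: piv[bf,bo,bt,bx,ef,ek,el,er] rk=8  ker:eo,fk,fl,fo,fr,ft,fx,kl,ko,kr,kt,kx,lo,lr,lt,ot,ox,rt,tx
∂2: piv[bfo,bft,bfx,bot,box,btx,elr,fkl,fko,fkr,fkt,flo,flr,flt,frt,ktx] rk=16  ker:fot,fox,ftx,klo,klr,klt,kot,krt,lrt,otx
∂3: piv[bfot,bfox,bftx,botx,fklo,fklr,fklt,fkrt,flrt] rk=9  ker:fotx,klrt
rk∂_2=16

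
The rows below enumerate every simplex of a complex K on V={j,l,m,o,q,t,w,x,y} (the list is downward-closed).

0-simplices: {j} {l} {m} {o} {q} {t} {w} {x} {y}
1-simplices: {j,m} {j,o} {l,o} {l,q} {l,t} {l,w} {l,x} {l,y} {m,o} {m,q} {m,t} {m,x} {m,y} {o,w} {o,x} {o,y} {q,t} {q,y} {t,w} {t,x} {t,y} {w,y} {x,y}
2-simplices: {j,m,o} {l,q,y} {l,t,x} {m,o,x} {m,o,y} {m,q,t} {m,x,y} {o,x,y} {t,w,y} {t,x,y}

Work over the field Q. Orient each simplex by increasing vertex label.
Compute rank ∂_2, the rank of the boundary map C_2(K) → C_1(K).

n_0=9 n_1=23 n_2=10  [Q]
∂1: piv[jm,jo,lo,lq,lt,lw,lx,ly] rk=8  ker:mo,mq,mt,mx,my,ow,ox,oy,qt,qy,tw,tx,ty,wy,xy
∂2: piv[jmo,lqy,ltx,mox,moy,mqt,mxy,twy,txy] rk=9  ker:oxy
rk∂_2=9

rank∂_2=9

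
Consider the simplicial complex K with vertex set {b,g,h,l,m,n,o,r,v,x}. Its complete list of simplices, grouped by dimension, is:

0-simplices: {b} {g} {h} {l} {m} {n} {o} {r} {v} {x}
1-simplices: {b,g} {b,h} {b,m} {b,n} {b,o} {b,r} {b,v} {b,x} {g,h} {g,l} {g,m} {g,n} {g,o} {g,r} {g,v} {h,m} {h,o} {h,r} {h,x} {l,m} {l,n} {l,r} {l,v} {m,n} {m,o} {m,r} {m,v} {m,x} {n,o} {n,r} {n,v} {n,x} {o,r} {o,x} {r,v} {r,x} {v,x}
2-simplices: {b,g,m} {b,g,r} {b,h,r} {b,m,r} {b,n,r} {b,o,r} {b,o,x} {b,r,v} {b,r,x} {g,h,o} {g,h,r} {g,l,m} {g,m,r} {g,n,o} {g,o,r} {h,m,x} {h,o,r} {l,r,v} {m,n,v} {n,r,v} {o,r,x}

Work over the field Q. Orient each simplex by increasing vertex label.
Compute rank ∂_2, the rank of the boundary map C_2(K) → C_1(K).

n_0=10 n_1=37 n_2=21  [Q]
∂1: piv[bg,bh,bm,bn,bo,br,bv,bx,gl] rk=9  ker:gh,gm,gn,go,gr,gv,hm,ho,hr,hx,lm,ln,lr,lv,mn,mo,mr,mv,mx,no,nr,nv,nx,or,ox,rv,rx,vx
∂2: piv[bgm,bgr,bhr,bmr,bnr,bor,box,brv,brx,gho,ghr,glm,gno,gor,hmx,lrv,mnv,nrv] rk=18  ker:gmr,hor,orx
rk∂_2=18

rank∂_2=18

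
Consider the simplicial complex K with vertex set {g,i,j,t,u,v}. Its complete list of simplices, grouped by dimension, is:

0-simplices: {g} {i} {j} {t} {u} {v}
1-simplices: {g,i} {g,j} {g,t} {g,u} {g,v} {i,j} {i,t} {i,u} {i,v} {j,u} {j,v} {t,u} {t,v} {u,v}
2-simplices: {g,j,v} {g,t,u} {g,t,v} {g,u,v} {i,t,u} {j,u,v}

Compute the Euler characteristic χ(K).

χ(K)=-2

n_0=6 n_1=14 n_2=6
χ=+6−14+6=-2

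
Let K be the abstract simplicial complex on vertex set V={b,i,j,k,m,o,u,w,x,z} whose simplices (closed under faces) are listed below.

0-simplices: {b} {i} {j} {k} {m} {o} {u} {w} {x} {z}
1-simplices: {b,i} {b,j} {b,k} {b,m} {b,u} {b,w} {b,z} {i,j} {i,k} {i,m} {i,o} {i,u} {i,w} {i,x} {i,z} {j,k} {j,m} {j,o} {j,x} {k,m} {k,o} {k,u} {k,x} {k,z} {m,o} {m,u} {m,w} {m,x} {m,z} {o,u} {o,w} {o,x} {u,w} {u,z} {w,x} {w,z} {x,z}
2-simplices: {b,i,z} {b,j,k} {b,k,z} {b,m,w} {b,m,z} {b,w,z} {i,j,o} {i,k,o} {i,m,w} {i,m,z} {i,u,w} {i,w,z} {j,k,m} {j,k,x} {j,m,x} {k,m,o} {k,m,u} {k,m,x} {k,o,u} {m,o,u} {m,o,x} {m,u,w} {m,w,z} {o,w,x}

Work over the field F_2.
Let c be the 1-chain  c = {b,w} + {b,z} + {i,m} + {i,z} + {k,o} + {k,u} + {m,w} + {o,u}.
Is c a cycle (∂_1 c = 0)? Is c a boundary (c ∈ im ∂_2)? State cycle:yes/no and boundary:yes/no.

n_0=10 n_1=37 n_2=24  [Z2]
∂1: piv[bi,bj,bk,bm,bu,bw,bz,io,ix] rk=9  ker:ij,ik,im,iu,iw,iz,jk,jm,jo,jx,km,ko,ku,kx,kz,mo,mu,mw,mx,mz,ou,ow,ox,uw,uz,wx,wz,xz
∂2: piv[biz,bjk,bkz,bmw,bmz,bwz,ijo,iko,imw,imz,iuw,jkm,jkx,jmx,kmo,kmu,kou,mox,muw,owx] rk=20  ker:iwz,kmx,mou,mwz
∂1c = 0
c vs im∂2: reduces to 0 ⇒ boundary

cycle:yes boundary:yes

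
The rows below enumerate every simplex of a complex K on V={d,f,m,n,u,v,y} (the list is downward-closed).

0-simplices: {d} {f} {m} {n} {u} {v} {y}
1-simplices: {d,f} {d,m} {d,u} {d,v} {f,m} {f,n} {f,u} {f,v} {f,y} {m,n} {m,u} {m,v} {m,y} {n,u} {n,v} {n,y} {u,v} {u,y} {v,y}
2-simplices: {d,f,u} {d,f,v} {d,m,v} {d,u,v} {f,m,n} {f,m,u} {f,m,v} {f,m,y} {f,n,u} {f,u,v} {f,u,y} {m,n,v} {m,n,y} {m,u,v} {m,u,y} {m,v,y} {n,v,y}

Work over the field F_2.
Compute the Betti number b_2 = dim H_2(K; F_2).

n_0=7 n_1=19 n_2=17  [Z2]
∂1: piv[df,dm,du,dv,fn,fy] rk=6  ker:fm,fu,fv,mn,mu,mv,my,nu,nv,ny,uv,uy,vy
∂2: piv[dfu,dfv,dmv,duv,fmn,fmu,fmv,fmy,fnu,fuy,mnv,mny,mvy] rk=13  ker:fuv,muv,muy,nvy
b_2=(17−13)−0=4

b_2=4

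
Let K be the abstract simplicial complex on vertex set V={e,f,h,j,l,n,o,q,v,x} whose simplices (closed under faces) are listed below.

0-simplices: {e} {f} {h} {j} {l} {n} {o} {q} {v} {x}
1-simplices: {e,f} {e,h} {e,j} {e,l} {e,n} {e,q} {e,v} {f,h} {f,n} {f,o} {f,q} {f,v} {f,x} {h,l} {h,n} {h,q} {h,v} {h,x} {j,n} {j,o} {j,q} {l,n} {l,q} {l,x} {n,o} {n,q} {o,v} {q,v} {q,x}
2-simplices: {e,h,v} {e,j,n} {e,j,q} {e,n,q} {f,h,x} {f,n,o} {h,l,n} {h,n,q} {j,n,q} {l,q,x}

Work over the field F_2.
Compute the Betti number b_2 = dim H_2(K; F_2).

b_2=1

n_0=10 n_1=29 n_2=10  [Z2]
∂1: piv[ef,eh,ej,el,en,eq,ev,fo,fx] rk=9  ker:fh,fn,fq,fv,hl,hn,hq,hv,hx,jn,jo,jq,ln,lq,lx,no,nq,ov,qv,qx
∂2: piv[ehv,ejn,ejq,enq,fhx,fno,hln,hnq,lqx] rk=9  ker:jnq
b_2=(10−9)−0=1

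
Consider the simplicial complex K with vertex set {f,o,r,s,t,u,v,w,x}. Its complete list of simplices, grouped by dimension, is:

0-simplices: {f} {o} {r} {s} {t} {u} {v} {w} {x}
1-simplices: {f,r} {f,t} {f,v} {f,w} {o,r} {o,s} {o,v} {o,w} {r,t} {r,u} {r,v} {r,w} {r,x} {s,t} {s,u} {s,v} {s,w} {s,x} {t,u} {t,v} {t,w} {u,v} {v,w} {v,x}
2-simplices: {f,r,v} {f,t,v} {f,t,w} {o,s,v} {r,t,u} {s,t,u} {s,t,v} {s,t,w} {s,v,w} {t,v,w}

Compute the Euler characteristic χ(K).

n_0=9 n_1=24 n_2=10
χ=+9−24+10=-5

χ(K)=-5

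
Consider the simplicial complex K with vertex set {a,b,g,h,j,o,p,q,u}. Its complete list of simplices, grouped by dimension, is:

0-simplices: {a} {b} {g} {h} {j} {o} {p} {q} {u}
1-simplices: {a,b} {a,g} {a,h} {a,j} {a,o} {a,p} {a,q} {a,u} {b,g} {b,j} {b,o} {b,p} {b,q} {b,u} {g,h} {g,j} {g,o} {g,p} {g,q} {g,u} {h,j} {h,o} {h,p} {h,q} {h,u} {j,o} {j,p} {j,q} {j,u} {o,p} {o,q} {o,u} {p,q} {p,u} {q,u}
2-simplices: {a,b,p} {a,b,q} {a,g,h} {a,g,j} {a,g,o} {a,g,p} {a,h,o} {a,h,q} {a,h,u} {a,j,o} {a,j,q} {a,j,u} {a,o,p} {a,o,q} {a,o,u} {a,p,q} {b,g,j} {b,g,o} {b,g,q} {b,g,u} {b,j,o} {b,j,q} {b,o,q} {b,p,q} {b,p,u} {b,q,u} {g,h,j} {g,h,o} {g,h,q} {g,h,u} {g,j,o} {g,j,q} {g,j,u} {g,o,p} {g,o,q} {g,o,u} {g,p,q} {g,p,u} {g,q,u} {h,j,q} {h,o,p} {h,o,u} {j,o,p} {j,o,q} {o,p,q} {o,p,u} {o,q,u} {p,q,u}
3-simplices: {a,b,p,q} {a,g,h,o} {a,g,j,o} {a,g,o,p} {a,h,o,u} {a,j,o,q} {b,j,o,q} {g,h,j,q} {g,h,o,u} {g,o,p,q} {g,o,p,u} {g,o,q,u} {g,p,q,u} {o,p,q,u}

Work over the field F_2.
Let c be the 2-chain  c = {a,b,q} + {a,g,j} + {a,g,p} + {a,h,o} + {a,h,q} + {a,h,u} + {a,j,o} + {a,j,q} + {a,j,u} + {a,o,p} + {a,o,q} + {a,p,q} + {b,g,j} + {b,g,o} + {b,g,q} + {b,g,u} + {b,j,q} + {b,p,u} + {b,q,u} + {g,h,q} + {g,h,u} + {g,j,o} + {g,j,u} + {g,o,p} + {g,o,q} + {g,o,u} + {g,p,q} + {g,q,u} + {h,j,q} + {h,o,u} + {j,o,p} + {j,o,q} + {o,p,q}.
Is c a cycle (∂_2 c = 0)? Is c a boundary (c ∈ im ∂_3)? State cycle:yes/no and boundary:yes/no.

cycle:no boundary:no

n_0=9 n_1=35 n_2=48 n_3=14  [Z2]
∂1: piv[ab,ag,ah,aj,ao,ap,aq,au] rk=8  ker:bg,bj,bo,bp,bq,bu,gh,gj,go,gp,gq,gu,hj,ho,hp,hq,hu,jo,jp,jq,ju,op,oq,ou,pq,pu,qu
∂2: piv[abp,abq,agh,agj,ago,agp,aho,ahq,ahu,ajo,ajq,aju,aop,aoq,aou,apq,bgj,bgo,bgq,bgu,bjq,bpu,bqu,ghj,ghu,hop,jop] rk=27  ker:bjo,boq,bpq,gho,ghq,gjo,gjq,gju,gop,goq,gou,gpq,gpu,gqu,hjq,hou,joq,opq,opu,oqu,pqu
∂3: piv[abpq,agho,agjo,agop,ahou,ajoq,bjoq,ghjq,ghou,gopq,gopu,goqu,gpqu] rk=13  ker:opqu
∂2c = {a,b} + {a,h} + {a,p} + {a,q} + {b,o} + {b,p} + {b,u} + {g,o} + {g,p} + {g,q} + {g,u} + {h,j} + {h,q} + {h,u} + {j,p} + {p,q} + {p,u}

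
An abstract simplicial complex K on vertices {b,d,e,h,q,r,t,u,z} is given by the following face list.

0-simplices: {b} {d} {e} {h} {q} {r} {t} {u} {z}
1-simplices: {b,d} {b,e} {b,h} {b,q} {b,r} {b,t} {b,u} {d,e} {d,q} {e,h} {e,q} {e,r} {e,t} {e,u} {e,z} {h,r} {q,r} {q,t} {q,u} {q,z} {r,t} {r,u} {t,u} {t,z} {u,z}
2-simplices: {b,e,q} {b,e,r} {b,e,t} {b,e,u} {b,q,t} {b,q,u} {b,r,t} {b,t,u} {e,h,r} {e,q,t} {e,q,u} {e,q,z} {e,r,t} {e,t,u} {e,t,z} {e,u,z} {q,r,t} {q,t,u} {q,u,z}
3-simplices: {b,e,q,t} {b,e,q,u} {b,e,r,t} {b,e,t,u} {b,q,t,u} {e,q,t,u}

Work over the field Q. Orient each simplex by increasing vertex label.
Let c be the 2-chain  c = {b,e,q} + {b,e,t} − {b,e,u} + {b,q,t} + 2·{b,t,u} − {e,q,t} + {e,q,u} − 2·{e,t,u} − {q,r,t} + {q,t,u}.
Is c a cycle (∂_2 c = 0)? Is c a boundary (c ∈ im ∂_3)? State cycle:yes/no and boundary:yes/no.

n_0=9 n_1=25 n_2=19 n_3=6  [Q]
∂1: piv[bd,be,bh,bq,br,bt,bu,ez] rk=8  ker:de,dq,eh,eq,er,et,eu,hr,qr,qt,qu,qz,rt,ru,tu,tz,uz
∂2: piv[beq,ber,bet,beu,bqt,bqu,brt,btu,ehr,eqz,etz,euz,qrt] rk=13  ker:eqt,equ,ert,etu,qtu,quz
∂3: piv[beqt,bequ,bert,betu,bqtu] rk=5  ker:eqtu
∂2c = {b,e} − {b,u} + {e,q} − {q,r} + 2·{q,t} − {r,t} + {t,u}

cycle:no boundary:no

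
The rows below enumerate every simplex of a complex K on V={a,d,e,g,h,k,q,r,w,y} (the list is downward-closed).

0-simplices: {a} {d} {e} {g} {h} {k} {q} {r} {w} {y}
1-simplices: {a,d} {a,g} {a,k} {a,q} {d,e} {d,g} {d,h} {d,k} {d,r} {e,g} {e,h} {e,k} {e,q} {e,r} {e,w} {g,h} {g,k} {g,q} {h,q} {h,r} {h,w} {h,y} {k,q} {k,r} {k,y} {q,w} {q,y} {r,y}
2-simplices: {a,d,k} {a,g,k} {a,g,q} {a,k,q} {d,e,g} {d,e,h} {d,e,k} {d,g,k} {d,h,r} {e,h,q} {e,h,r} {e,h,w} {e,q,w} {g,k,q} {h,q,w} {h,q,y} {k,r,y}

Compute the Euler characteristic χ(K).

χ(K)=-1

n_0=10 n_1=28 n_2=17
χ=+10−28+17=-1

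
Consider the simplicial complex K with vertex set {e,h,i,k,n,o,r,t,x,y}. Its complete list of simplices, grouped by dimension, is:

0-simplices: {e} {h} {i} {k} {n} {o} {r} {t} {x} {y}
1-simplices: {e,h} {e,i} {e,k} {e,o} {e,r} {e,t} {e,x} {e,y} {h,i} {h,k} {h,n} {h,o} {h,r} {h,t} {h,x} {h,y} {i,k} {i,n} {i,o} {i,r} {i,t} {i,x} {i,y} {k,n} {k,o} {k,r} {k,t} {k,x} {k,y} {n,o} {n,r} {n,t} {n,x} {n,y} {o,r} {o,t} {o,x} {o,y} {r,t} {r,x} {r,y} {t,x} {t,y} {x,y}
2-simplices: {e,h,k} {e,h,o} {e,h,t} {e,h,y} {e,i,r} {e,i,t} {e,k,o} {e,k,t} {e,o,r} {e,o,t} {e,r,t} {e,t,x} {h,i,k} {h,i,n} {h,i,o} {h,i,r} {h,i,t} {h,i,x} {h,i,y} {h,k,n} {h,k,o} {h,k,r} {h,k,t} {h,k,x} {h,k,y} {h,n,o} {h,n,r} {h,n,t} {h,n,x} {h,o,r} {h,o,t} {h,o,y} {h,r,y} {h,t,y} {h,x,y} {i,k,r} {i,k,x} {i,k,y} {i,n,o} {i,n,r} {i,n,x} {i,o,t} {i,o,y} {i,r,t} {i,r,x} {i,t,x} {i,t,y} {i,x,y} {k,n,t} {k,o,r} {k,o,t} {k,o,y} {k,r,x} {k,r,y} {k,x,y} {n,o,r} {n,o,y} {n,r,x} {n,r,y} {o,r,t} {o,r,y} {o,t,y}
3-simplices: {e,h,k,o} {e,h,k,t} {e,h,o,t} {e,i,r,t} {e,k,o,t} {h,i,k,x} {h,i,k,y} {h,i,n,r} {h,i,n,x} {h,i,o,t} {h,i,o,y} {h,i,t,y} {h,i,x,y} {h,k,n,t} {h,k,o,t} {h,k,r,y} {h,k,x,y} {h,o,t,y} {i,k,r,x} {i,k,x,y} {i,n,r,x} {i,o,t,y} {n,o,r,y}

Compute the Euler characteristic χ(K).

χ(K)=5

n_0=10 n_1=44 n_2=62 n_3=23
χ=+10−44+62−23=5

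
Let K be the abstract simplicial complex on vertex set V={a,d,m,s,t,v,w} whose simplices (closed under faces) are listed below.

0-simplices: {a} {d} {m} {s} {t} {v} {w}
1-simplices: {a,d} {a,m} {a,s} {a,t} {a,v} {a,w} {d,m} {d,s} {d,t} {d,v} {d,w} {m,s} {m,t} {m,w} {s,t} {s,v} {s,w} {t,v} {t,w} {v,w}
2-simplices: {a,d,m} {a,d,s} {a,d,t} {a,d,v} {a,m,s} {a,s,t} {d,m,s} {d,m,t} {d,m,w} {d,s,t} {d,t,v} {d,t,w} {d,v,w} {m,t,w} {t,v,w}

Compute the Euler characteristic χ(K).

χ(K)=2

n_0=7 n_1=20 n_2=15
χ=+7−20+15=2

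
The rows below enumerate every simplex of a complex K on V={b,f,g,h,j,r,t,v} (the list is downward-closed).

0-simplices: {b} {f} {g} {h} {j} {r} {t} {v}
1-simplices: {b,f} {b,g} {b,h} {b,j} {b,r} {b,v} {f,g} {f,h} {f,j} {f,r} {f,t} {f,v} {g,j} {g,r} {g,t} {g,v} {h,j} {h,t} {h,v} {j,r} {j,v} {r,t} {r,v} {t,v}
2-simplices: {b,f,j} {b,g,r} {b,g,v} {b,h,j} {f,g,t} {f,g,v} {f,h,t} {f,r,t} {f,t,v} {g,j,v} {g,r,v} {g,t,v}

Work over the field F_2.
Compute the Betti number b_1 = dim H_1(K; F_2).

b_1=6

n_0=8 n_1=24 n_2=12  [Z2]
∂1: piv[bf,bg,bh,bj,br,bv,ft] rk=7  ker:fg,fh,fj,fr,fv,gj,gr,gt,gv,hj,ht,hv,jr,jv,rt,rv,tv
∂2: piv[bfj,bgr,bgv,bhj,fgt,fgv,fht,frt,ftv,gjv,grv] rk=11  ker:gtv
b_1=(24−7)−11=6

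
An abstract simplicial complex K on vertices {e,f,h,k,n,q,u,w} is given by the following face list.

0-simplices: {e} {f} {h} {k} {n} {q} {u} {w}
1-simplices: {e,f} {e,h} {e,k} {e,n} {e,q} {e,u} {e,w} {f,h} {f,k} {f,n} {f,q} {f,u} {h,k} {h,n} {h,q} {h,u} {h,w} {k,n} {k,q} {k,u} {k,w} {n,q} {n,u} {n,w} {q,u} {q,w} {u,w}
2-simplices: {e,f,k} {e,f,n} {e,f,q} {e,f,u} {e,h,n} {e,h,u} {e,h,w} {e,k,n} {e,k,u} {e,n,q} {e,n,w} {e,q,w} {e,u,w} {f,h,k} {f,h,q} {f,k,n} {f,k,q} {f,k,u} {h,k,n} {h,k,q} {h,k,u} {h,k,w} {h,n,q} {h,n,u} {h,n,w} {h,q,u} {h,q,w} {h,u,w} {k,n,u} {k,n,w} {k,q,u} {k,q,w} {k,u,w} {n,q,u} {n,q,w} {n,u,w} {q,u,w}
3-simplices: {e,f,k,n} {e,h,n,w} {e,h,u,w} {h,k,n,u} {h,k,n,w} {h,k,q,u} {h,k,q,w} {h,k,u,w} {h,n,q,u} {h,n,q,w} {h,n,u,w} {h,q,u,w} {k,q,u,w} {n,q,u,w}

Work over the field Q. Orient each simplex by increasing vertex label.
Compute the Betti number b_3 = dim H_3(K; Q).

n_0=8 n_1=27 n_2=37 n_3=14  [Q]
∂1: piv[ef,eh,ek,en,eq,eu,ew] rk=7  ker:fh,fk,fn,fq,fu,hk,hn,hq,hu,hw,kn,kq,ku,kw,nq,nu,nw,qu,qw,uw
∂2: piv[efk,efn,efq,efu,ehn,ehu,ehw,ekn,eku,enq,enw,eqw,euw,fhk,fhq,fkq,hkn,hkw,hnu,hqu] rk=20  ker:fkn,fku,hkq,hku,hnq,hnw,hqw,huw,knu,knw,kqu,kqw,kuw,nqu,nqw,nuw,quw
∂3: piv[efkn,ehnw,ehuw,hknu,hknw,hkqu,hkqw,hkuw,hnqu,hnqw,hnuw,hquw] rk=12  ker:kquw,nquw
b_3=(14−12)−0=2

b_3=2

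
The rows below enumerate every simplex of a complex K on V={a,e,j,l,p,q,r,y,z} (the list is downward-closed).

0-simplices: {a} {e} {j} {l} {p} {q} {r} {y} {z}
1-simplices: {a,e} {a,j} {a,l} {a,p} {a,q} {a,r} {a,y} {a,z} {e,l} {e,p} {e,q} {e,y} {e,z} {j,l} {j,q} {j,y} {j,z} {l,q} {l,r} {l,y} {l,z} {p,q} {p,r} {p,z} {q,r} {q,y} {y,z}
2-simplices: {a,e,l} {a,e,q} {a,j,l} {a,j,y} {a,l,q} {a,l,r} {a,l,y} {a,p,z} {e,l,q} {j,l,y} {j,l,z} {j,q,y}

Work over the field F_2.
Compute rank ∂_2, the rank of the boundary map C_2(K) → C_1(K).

rank∂_2=10

n_0=9 n_1=27 n_2=12  [Z2]
∂1: piv[ae,aj,al,ap,aq,ar,ay,az] rk=8  ker:el,ep,eq,ey,ez,jl,jq,jy,jz,lq,lr,ly,lz,pq,pr,pz,qr,qy,yz
∂2: piv[ael,aeq,ajl,ajy,alq,alr,aly,apz,jlz,jqy] rk=10  ker:elq,jly
rk∂_2=10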